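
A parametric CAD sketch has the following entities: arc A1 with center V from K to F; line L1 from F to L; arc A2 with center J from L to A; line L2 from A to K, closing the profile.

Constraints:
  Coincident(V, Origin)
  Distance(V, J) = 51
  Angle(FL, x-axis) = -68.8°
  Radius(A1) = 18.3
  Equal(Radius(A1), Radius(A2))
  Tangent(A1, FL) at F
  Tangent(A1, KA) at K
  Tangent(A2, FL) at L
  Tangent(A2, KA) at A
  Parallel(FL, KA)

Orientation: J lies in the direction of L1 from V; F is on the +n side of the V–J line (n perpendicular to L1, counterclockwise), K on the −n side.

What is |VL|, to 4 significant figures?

54.18

The slot axis is L1's direction at -68.8°, so u = (cos -68.8°, sin -68.8°) = (0.3616, -0.9323) and n = (−sin -68.8°, cos -68.8°) = (0.9323, 0.3616). V is at the origin and J lies 51.0 along u from V, so J = 51.0·u = (18.44, -47.55). Tangency of A1 to both parallel lines with radius 18.3 puts F and K at V ± 18.3·n: F = (17.06, 6.618), K = (-17.06, -6.618). Equal radii place L and A the same way about J: L = J + 18.3·n = (35.50, -40.93), A = J − 18.3·n = (1.381, -54.17). Then |VL| = |L − V| = 54.18.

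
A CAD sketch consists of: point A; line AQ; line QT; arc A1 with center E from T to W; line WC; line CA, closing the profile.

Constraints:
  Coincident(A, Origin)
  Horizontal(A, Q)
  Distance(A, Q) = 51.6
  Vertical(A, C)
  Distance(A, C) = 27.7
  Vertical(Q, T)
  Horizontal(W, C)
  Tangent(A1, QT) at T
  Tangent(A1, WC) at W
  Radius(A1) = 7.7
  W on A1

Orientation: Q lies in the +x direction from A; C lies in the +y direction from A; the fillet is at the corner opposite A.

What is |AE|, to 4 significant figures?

48.24

A is at the origin; A and Q share the same y with |AQ| = 51.6 and Q on the +x side, so Q = (51.60, 0.000). AC is vertical with |AC| = 27.7 and C on the +y side, so C = (0.000, 27.70). The virtual corner opposite A is at (51.60, 27.70). Tangency of A1 to QT means the radius ET is perpendicular to QT and since A1 is tangent to WC there, EW ⟂ WC, with radius 7.7, so the center E sits 7.7 in from both sides at E = (43.90, 20.00). Then |AE| = |E − A| = 48.24.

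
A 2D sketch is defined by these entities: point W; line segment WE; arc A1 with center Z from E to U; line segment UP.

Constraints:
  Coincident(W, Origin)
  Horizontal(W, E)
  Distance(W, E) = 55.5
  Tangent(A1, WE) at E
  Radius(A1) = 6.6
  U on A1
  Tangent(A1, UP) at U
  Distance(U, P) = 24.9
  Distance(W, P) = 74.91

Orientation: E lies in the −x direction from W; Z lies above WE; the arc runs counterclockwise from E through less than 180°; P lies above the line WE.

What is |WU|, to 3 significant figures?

52.3

W is at the origin; WE is horizontal with |WE| = 55.5 and E on the −x side, so E = (-55.5, 0.00). Tangency of A1 to WE means the radius ZE is perpendicular to WE, so Z = E + (0, 6.6) = (-55.5, 6.60). Since ZU ⟂ UP (tangency), |ZP| = √(6.6² + 24.9²) = 25.8 regardless of where U sits on A1. So P lies on both circle(W, 74.91) and circle(Z, 25.8); the above-WE intersection is P = (-69.4, 28.3). U is the foot of the tangent from P: U = (-51.0, 11.5).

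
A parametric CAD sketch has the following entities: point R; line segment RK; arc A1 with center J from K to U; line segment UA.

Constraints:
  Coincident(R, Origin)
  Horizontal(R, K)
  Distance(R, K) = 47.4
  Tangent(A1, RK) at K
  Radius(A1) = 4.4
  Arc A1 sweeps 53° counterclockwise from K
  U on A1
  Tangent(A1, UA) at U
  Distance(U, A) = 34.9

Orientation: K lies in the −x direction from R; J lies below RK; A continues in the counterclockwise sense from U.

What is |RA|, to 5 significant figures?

77.780

R is at the origin; RK is horizontal with |RK| = 47.4 and K on the −x side, so K = (-47.400, 0.0000). The tangent condition forces JK to be normal to RK, so J = K + (0, -4.4) = (-47.400, -4.4000). On A1, K sits at bearing 90° from J; a 53° counterclockwise sweep puts U at bearing 143°, so U = J + 4.4·(cos 143°, sin 143°) = (-50.914, -1.7520). Tangency of A1 to UA means the radius JU is perpendicular to UA, so UA runs along (−sin 143°, cos 143°); with |UA| = 34.9, A = (-71.917, -29.624). Then |RA| = |A − R| = 77.780.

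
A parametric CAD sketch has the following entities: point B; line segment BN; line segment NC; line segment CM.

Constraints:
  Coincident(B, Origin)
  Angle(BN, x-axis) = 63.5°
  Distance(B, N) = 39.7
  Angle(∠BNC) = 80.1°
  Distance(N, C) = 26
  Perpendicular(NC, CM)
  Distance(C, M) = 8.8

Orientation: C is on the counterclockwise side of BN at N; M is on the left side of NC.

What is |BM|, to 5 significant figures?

35.865

B is at the origin; BN runs at 63.5° with length 39.7, so N = 39.7·(cos 63.5°, sin 63.5°) = (17.714, 35.529). ∠BNC = 80.1°, so NC runs at 63.5° + (180° − 80.1°) = 163.40° from the x-axis; with |NC| = 26.0, C = N + 26.0·(cos 163.40°, sin 163.40°) = (-7.2023, 42.957). The perpendicularity gives CM at right angles to NC; with |CM| = 8.8 on the left of NC, M = C + 8.8·(-0.28569, -0.95832) = (-9.7164, 34.524). Then |BM| = |M − B| = 35.865.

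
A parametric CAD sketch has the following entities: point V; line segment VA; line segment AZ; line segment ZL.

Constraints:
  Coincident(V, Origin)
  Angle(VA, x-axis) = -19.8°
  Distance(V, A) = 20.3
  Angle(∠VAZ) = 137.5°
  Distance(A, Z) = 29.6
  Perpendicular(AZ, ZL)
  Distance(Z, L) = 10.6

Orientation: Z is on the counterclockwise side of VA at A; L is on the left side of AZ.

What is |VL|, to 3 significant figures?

44.7

V is at the origin; VA runs at -19.8° with length 20.3, so A = 20.3·(cos -19.8°, sin -19.8°) = (19.1, -6.88). ∠VAZ = 137.5°, so AZ runs at -19.8° + (180° − 137.5°) = 22.7° from the x-axis; with |AZ| = 29.6, Z = A + 29.6·(cos 22.7°, sin 22.7°) = (46.4, 4.55). The perpendicularity gives ZL at right angles to AZ; with |ZL| = 10.6 on the left of AZ, L = Z + 10.6·(-0.386, 0.923) = (42.3, 14.3). Then |VL| = |L − V| = 44.7.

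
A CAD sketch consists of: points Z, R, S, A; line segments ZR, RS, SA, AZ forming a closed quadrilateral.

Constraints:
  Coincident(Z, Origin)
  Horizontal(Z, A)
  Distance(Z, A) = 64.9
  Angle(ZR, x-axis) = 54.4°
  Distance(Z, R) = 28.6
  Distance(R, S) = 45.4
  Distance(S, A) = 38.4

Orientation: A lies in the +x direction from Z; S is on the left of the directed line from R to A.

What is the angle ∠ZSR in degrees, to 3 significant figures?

13.6°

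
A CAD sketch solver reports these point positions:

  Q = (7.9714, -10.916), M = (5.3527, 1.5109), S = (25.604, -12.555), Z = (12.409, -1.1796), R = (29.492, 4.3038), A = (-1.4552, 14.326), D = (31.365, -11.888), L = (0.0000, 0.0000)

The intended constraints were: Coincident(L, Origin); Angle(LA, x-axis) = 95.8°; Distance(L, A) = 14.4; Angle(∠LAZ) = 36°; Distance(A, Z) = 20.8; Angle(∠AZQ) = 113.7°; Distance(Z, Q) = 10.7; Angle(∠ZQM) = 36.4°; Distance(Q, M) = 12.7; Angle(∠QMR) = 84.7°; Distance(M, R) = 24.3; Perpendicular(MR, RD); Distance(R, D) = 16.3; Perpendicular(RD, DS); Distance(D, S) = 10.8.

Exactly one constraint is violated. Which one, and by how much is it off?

Distance(D, S) = 10.8 — off by 5.00.

L = (0.00, 0.00) ✓; LA at 95.80° ✓; |LA| = 14.40 ✓; ∠LAZ = 36.00° ✓; |AZ| = 20.80 ✓; ∠AZQ = 113.7° ✓; |ZQ| = 10.70 ✓; ∠ZQM = 36.40° ✓; |QM| = 12.70 ✓; ∠QMR = 84.70° ✓; |MR| = 24.30 ✓; ∠(MR, RD) = 90.00° ✓; |RD| = 16.30 ✓; ∠(RD, DS) = 89.99° ✓; |DS| = 5.799 ✗.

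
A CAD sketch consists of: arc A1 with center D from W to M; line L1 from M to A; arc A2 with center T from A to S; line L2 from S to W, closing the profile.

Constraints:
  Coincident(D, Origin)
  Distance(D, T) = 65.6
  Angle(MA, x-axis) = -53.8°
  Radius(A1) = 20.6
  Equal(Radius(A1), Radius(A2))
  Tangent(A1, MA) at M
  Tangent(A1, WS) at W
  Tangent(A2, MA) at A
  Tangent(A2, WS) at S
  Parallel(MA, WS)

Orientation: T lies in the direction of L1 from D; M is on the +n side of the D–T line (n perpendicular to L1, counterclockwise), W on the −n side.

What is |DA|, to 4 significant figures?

68.76

Tangency of A1 to both parallel lines with radius 20.6 puts M and W at D ± 20.6·n: M = (16.62, 12.17), W = (-16.62, -12.17). Equal radii place A and S the same way about T: A = T + 20.6·n = (55.37, -40.77), S = T − 20.6·n = (22.12, -65.10). Then |DA| = |A − D| = 68.76.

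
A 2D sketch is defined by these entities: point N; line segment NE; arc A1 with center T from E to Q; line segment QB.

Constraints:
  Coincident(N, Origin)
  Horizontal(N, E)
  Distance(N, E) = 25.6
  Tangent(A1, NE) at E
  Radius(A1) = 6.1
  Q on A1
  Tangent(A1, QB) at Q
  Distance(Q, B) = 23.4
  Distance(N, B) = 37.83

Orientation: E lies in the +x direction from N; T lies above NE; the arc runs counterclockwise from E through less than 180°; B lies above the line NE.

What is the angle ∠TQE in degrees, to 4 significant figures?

34.46°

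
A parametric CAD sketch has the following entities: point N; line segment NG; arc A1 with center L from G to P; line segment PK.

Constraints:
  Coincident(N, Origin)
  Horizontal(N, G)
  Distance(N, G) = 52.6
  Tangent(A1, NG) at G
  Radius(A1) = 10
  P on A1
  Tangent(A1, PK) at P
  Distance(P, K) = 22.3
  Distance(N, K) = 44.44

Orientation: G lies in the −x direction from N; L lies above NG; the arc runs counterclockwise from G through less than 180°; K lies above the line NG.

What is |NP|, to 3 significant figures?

43.7

Checks: |LP| = 10.00 ✓; ∠(LP, PK) = 90.00° ✓; |PK| = 22.30 ✓; |NK| = 44.44 ✓.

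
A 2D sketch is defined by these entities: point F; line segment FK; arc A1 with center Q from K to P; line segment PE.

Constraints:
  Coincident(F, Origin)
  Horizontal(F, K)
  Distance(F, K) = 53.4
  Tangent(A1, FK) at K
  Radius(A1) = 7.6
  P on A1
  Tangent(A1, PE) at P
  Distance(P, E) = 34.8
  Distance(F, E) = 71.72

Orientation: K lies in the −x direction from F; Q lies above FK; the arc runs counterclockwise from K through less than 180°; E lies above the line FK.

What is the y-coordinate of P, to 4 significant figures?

10.05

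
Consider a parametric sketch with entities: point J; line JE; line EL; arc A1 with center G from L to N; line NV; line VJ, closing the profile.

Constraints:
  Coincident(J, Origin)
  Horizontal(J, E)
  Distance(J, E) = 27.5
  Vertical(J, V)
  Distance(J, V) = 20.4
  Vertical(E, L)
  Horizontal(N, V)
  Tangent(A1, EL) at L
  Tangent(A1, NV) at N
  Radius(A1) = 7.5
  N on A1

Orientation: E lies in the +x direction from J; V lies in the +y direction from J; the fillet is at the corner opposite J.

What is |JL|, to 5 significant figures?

30.375

J is at the origin; J and E share the same y with |JE| = 27.5 and E on the +x side, so E = (27.500, 0.0000). J and V share the same x with |JV| = 20.4 and V on the +y side, so V = (0.0000, 20.400). The virtual corner opposite J is at (27.500, 20.400). The tangent condition forces GL to be normal to EL and tangency of A1 to NV means the radius GN is perpendicular to NV, with radius 7.5, so the center G sits 7.5 in from both sides at G = (20.000, 12.900). That places the tangent points at L = (27.500, 12.900) on EL and N = (20.000, 20.400) on NV. Then |JL| = |L − J| = 30.375.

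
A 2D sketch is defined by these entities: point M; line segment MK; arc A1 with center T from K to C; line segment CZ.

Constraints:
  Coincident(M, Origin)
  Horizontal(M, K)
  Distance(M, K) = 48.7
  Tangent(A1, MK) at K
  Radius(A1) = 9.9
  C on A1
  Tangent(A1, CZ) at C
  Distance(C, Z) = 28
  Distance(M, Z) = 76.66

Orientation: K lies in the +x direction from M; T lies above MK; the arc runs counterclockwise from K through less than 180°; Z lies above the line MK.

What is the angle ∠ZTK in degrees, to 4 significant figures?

132.7°

Checks: M = (0.00, 0.00) ✓; |TC| = 9.900 ✓; ∠(TC, CZ) = 90.00° ✓; |CZ| = 28.00 ✓; |MZ| = 76.66 ✓.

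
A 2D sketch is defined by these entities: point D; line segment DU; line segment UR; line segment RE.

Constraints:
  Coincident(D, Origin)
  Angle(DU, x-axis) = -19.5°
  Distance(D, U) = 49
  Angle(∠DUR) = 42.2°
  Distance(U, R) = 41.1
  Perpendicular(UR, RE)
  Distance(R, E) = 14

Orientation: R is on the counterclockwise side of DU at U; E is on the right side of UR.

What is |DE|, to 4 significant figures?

47.16

D is at the origin; DU runs at -19.5° with length 49.0, so U = 49.0·(cos -19.5°, sin -19.5°) = (46.19, -16.36). ∠DUR = 42.2°, so UR runs at -19.5° + (180° − 42.2°) = 118.3° from the x-axis; with |UR| = 41.1, R = U + 41.1·(cos 118.3°, sin 118.3°) = (26.70, 19.83). UR ⟂ RE; with |RE| = 14.0 on the right of UR, E = R + 14.0·(0.8805, 0.4741) = (39.03, 26.47). Then |DE| = |E − D| = 47.16.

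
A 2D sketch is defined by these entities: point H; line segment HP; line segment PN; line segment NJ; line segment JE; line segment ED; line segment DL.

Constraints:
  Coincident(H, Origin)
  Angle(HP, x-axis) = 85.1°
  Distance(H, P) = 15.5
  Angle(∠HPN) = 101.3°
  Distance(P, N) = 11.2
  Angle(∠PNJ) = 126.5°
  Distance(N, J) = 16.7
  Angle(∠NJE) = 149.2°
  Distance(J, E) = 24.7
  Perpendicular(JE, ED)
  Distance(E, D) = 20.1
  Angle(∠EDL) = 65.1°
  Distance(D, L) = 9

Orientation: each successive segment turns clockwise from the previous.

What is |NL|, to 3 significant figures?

31.8

H is at the origin; HP runs at 85.1° with length 15.5, so P = (1.32, 15.4). ∠HPN = 101.3° gives PN at 6.40° from the x-axis; with |PN| = 11.2, N = (12.5, 16.7). ∠PNJ = 126.5° gives NJ at -47.1° from the x-axis; with |NJ| = 16.7, J = (23.8, 4.46). ∠NJE = 149.2° gives JE at -77.9° from the x-axis; with |JE| = 24.7, E = (29.0, -19.7). The perpendicularity gives ED at right angles to JE, so ED runs at -168°; with |ED| = 20.1, D = (9.35, -23.9). ∠EDL = 65.1° gives DL at 77.2° from the x-axis; with |DL| = 9.0, L = (11.3, -15.1). Then |NL| = |L − N| = 31.8.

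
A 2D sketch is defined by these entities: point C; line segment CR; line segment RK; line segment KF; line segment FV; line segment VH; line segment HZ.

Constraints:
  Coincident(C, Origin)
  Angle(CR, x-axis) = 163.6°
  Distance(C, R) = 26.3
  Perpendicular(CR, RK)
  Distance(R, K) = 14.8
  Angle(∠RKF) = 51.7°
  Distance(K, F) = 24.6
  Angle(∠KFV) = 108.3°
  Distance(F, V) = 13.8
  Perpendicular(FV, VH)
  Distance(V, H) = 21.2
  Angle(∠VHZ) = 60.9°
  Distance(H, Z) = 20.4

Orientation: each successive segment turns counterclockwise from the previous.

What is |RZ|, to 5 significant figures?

12.386

C is at the origin; CR runs at 163.6° with length 26.3, so R = (-25.230, 7.4256). CR ⟂ RK, so RK runs at -106.40°; with |RK| = 14.8, K = (-29.409, -6.7723). ∠RKF = 51.7° gives KF at 21.900° from the x-axis; with |KF| = 24.6, F = (-6.5838, 2.4032). ∠KFV = 108.3° gives FV at 93.600° from the x-axis; with |FV| = 13.8, V = (-7.4503, 16.176). The perpendicularity gives VH at right angles to FV, so VH runs at -176.40°; with |VH| = 21.2, H = (-28.609, 14.845). ∠VHZ = 60.9° gives HZ at -57.300° from the x-axis; with |HZ| = 20.4, Z = (-17.588, -2.3220). Then |RZ| = |Z − R| = 12.386.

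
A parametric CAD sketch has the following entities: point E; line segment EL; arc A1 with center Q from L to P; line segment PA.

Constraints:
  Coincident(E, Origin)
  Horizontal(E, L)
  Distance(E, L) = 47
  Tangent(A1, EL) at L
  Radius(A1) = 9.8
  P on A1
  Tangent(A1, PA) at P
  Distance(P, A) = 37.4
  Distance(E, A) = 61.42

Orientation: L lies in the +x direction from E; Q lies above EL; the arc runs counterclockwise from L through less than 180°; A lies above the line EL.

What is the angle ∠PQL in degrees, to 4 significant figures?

116.9°

Checks: ∠(QL, LE) = 90.00° ✓; |QL| = 9.800 ✓; |QP| = 9.800 ✓; ∠(QP, PA) = 90.00° ✓; |PA| = 37.40 ✓; |EA| = 61.42 ✓.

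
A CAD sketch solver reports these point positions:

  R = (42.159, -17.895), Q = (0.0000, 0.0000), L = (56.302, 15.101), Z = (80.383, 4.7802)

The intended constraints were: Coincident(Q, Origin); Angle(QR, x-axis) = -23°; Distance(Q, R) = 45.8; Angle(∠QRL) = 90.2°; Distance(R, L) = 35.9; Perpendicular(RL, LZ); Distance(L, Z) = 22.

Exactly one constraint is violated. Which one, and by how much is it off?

Distance(L, Z) = 22 — off by 4.20.

Q = (0.00, 0.00) ✓; QR at -23.00° ✓; |QR| = 45.80 ✓; ∠QRL = 90.20° ✓; |RL| = 35.90 ✓; ∠(RL, LZ) = 90.00° ✓; |LZ| = 26.20 ✗.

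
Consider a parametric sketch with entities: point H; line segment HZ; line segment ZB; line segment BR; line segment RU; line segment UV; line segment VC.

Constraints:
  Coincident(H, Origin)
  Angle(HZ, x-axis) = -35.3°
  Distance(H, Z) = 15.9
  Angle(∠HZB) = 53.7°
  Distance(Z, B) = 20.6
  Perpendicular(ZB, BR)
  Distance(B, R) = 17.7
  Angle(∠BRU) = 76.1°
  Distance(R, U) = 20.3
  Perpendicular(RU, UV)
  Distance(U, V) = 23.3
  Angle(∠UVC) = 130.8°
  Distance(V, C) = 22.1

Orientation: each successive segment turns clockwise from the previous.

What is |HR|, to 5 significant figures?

12.207

H is at the origin; HZ runs at -35.3° with length 15.9, so Z = (12.977, -9.1879). ∠HZB = 53.7° gives ZB at -161.60° from the x-axis; with |ZB| = 20.6, B = (-6.5703, -15.690). ZB is perpendicular to BR, so BR runs at 108.40°; with |BR| = 17.7, R = (-12.157, 1.1048). Then |HR| = |R − H| = 12.207.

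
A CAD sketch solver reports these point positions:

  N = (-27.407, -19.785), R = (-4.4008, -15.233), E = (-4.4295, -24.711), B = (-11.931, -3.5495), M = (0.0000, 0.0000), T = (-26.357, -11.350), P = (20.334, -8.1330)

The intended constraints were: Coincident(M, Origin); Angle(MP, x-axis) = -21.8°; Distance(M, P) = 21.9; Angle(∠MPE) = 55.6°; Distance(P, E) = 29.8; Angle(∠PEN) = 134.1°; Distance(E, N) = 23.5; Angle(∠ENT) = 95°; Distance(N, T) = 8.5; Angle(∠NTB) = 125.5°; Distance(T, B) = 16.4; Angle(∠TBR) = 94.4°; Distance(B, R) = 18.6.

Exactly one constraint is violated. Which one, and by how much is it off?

Distance(B, R) = 18.6 — off by 4.70.

M = (0.00, 0.00) ✓; MP at -21.80° ✓; |MP| = 21.90 ✓; ∠MPE = 55.60° ✓; |PE| = 29.80 ✓; ∠PEN = 134.1° ✓; |EN| = 23.50 ✓; ∠ENT = 95.00° ✓; |NT| = 8.500 ✓; ∠NTB = 125.5° ✓; |TB| = 16.40 ✓; ∠TBR = 94.40° ✓; |BR| = 13.90 ✗.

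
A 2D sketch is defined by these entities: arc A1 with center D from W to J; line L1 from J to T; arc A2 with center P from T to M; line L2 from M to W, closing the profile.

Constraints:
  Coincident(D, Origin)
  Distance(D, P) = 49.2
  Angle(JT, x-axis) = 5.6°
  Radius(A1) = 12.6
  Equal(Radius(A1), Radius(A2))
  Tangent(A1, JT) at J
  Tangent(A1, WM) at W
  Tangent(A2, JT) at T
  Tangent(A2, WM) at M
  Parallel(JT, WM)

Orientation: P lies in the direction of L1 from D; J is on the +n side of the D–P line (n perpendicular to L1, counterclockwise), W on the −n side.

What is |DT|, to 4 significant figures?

50.79

The slot axis is L1's direction at 5.6°, so u = (cos 5.6°, sin 5.6°) = (0.9952, 0.09758) and n = (−sin 5.6°, cos 5.6°) = (-0.09758, 0.9952). D is at the origin and P lies 49.2 along u from D, so P = 49.2·u = (48.97, 4.801). Tangency of A1 to both parallel lines with radius 12.6 puts J and W at D ± 12.6·n: J = (-1.230, 12.54), W = (1.230, -12.54). Equal radii place T and M the same way about P: T = P + 12.6·n = (47.74, 17.34), M = P − 12.6·n = (50.19, -7.739). Then |DT| = |T − D| = 50.79.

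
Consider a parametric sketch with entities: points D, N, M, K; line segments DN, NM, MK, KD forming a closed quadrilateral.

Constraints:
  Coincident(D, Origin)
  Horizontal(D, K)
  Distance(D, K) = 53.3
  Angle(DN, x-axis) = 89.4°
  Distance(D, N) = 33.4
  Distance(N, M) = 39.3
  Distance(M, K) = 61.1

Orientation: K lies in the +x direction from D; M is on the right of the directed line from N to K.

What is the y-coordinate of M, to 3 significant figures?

-5.09

Checks: |NM| = 39.30 ✓; |MK| = 61.10 ✓.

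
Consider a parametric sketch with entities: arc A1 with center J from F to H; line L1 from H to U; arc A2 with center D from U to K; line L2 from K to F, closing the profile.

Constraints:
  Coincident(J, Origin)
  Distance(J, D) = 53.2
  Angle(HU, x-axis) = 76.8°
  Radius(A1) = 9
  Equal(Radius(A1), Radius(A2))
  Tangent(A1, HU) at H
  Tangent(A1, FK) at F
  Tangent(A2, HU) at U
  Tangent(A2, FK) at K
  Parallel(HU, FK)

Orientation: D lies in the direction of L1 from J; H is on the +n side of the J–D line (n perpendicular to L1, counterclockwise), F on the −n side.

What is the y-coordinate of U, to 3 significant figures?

53.8

The slot axis is L1's direction at 76.8°, so u = (cos 76.8°, sin 76.8°) = (0.228, 0.974) and n = (−sin 76.8°, cos 76.8°) = (-0.974, 0.228). J is at the origin and D lies 53.2 along u from J, so D = 53.2·u = (12.1, 51.8). Tangency of A1 to both parallel lines with radius 9.0 puts H and F at J ± 9.0·n: H = (-8.76, 2.06), F = (8.76, -2.06). Equal radii place U and K the same way about D: U = D + 9.0·n = (3.39, 53.8), K = D − 9.0·n = (20.9, 49.7). So U.y = 53.8.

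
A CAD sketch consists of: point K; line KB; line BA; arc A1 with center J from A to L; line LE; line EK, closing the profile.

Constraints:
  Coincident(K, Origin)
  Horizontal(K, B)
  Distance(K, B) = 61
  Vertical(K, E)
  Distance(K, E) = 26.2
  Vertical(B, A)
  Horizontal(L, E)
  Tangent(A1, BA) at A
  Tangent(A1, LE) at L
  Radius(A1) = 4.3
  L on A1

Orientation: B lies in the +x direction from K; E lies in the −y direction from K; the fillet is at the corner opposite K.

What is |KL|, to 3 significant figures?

62.5

K is at the origin; K and B share the same y with |KB| = 61.0 and B on the +x side, so B = (61.0, 0.00). KE is vertical with |KE| = 26.2 and E on the −y side, so E = (0.00, -26.2). The virtual corner opposite K is at (61.0, -26.2). A1 meets BA tangentially, so JA is at right angles to BA and since A1 is tangent to LE there, JL ⟂ LE, with radius 4.3, so the center J sits 4.3 in from both sides at J = (56.7, -21.9). That places the tangent points at A = (61.0, -21.9) on BA and L = (56.7, -26.2) on LE. Then |KL| = |L − K| = 62.5.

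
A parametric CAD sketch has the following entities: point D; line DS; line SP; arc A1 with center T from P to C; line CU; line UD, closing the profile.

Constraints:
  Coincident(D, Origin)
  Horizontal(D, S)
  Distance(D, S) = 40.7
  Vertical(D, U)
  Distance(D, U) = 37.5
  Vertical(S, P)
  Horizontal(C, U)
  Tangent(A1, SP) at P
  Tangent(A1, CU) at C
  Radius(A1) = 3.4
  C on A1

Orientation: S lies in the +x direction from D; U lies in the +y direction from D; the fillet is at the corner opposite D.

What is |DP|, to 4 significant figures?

53.10

The virtual corner opposite D is at (40.70, 37.50). The tangent condition forces TP to be normal to SP and the tangent condition forces TC to be normal to CU, with radius 3.4, so the center T sits 3.4 in from both sides at T = (37.30, 34.10). That places the tangent points at P = (40.70, 34.10) on SP and C = (37.30, 37.50) on CU. Then |DP| = |P − D| = 53.10.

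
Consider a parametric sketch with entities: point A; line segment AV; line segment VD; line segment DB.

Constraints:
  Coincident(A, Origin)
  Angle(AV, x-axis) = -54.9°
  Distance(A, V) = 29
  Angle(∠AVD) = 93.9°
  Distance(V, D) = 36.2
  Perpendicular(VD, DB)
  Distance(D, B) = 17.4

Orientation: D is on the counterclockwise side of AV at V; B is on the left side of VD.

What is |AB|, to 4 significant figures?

39.88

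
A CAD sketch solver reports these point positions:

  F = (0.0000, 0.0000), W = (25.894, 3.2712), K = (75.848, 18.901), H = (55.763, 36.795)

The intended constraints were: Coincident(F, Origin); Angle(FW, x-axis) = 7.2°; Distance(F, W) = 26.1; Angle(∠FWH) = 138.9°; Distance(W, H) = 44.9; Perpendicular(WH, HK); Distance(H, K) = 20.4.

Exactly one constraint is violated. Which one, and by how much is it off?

Distance(H, K) = 20.4 — off by 6.50.

F = (0.00, 0.00) ✓; FW at 7.200° ✓; |FW| = 26.10 ✓; ∠FWH = 138.9° ✓; |WH| = 44.90 ✓; ∠(WH, HK) = 90.00° ✓; |HK| = 26.90 ✗.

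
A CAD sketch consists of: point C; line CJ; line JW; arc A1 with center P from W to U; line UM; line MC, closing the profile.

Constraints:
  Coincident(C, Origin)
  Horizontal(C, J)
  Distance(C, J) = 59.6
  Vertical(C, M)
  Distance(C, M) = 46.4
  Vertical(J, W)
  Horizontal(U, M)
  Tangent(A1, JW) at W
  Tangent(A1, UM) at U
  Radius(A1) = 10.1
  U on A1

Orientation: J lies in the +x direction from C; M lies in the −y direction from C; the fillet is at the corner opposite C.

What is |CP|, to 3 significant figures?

61.4

C and M share the same x with |CM| = 46.4 and M on the −y side, so M = (0.00, -46.4). The virtual corner opposite C is at (59.6, -46.4). Since A1 is tangent to JW there, PW ⟂ JW and tangency of A1 to UM means the radius PU is perpendicular to UM, with radius 10.1, so the center P sits 10.1 in from both sides at P = (49.5, -36.3). Then |CP| = |P − C| = 61.4.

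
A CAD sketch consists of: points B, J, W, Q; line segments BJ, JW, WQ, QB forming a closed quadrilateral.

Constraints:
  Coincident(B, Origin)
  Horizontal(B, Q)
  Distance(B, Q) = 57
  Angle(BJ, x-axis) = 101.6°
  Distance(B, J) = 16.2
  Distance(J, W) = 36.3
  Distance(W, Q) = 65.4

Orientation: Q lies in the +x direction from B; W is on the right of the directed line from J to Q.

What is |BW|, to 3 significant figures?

21.0

B is at the origin; BQ is horizontal with |BQ| = 57.0 and Q in +x, so Q = (57.0, 0). BJ runs at 101.6° with |BJ| = 16.2, so J = (-3.26, 15.9). W is determined by |JW| = 36.3 and |WQ| = 65.4 together: it lies at the intersection of circle(J, 36.3) and circle(Q, 65.4). With |JQ| = 62.3, the foot of the radical line on JQ is 7.41 from J and the perpendicular offset is √(36.3² − 7.41²) = 35.5. Taking the right-of-JQ solution: W = (-5.14, -20.4).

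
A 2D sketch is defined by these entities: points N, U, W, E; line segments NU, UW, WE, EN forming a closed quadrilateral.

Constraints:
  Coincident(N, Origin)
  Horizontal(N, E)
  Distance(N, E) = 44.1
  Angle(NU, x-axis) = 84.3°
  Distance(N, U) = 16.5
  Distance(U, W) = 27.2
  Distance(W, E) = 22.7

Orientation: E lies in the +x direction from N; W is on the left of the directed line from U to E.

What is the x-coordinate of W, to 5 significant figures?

28.836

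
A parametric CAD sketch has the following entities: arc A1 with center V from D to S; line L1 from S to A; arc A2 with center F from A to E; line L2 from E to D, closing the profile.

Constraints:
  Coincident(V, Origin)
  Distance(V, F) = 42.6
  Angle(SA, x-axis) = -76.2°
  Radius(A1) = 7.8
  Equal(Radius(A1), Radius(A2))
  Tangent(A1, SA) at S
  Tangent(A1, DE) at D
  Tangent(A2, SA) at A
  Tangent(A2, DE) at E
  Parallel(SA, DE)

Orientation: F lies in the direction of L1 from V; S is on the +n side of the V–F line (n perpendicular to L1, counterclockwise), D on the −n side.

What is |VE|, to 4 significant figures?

43.31

The slot axis is L1's direction at -76.2°, so u = (cos -76.2°, sin -76.2°) = (0.2385, -0.9711) and n = (−sin -76.2°, cos -76.2°) = (0.9711, 0.2385). V is at the origin and F lies 42.6 along u from V, so F = 42.6·u = (10.16, -41.37). Tangency of A1 to both parallel lines with radius 7.8 puts S and D at V ± 7.8·n: S = (7.575, 1.861), D = (-7.575, -1.861). Equal radii place A and E the same way about F: A = F + 7.8·n = (17.74, -39.51), E = F − 7.8·n = (2.587, -43.23). Then |VE| = |E − V| = 43.31.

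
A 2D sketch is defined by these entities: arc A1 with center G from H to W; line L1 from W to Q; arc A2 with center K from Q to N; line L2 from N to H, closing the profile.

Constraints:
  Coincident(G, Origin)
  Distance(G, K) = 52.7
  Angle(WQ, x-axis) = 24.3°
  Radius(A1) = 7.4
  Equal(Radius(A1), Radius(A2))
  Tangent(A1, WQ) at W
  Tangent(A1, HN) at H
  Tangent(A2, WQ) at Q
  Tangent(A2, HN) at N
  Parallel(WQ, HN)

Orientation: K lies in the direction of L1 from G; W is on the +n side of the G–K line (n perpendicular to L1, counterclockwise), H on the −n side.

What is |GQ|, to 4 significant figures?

53.22

The slot axis is L1's direction at 24.3°, so u = (cos 24.3°, sin 24.3°) = (0.9114, 0.4115) and n = (−sin 24.3°, cos 24.3°) = (-0.4115, 0.9114). G is at the origin and K lies 52.7 along u from G, so K = 52.7·u = (48.03, 21.69). Tangency of A1 to both parallel lines with radius 7.4 puts W and H at G ± 7.4·n: W = (-3.045, 6.744), H = (3.045, -6.744). Equal radii place Q and N the same way about K: Q = K + 7.4·n = (44.99, 28.43), N = K − 7.4·n = (51.08, 14.94). Then |GQ| = |Q − G| = 53.22.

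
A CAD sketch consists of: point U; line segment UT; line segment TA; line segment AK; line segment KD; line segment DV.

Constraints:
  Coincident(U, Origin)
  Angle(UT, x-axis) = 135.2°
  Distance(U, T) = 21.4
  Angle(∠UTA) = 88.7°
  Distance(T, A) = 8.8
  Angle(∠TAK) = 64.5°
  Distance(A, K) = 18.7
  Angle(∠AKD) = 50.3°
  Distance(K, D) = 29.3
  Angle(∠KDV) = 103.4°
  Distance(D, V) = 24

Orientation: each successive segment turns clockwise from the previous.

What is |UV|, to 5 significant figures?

46.461

∠AKD = 50.3° gives KD at 158.70° from the x-axis; with |KD| = 29.3, D = (-30.240, 14.080). ∠KDV = 103.4° gives DV at 82.100° from the x-axis; with |DV| = 24.0, V = (-26.941, 37.853). Then |UV| = |V − U| = 46.461.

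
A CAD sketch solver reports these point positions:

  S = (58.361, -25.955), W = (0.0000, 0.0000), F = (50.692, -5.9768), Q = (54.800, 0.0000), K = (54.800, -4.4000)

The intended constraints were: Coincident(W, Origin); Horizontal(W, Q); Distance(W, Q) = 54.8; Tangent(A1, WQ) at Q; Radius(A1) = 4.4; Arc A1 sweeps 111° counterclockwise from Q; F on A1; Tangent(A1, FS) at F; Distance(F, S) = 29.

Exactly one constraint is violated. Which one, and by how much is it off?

Distance(F, S) = 29 — off by 7.60.

W = (0.00, 0.00) ✓; W.y = 0.00, Q.y = 0.00 ✓; |WQ| = 54.80 ✓; ∠(KQ, QW) = 90.00° ✓; |KQ| = 4.400 ✓; bearing(K→F) − bearing(K→Q) = 111.0° ✓; |KF| = 4.400 ✓; ∠(KF, FS) = 90.00° ✓; |FS| = 21.40 ✗.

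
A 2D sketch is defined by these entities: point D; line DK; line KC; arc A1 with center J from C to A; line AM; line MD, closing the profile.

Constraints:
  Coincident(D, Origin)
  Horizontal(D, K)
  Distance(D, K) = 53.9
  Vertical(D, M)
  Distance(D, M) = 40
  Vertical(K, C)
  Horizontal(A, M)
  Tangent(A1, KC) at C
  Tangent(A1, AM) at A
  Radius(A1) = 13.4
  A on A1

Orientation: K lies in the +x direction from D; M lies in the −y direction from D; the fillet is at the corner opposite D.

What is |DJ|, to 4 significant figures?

48.45

D is at the origin; D and K share the same y with |DK| = 53.9 and K on the +x side, so K = (53.90, 0.000). DM is vertical with |DM| = 40.0 and M on the −y side, so M = (0.000, -40.00). The virtual corner opposite D is at (53.90, -40.00). Tangency of A1 to KC means the radius JC is perpendicular to KC and since A1 is tangent to AM there, JA ⟂ AM, with radius 13.4, so the center J sits 13.4 in from both sides at J = (40.50, -26.60). Then |DJ| = |J − D| = 48.45.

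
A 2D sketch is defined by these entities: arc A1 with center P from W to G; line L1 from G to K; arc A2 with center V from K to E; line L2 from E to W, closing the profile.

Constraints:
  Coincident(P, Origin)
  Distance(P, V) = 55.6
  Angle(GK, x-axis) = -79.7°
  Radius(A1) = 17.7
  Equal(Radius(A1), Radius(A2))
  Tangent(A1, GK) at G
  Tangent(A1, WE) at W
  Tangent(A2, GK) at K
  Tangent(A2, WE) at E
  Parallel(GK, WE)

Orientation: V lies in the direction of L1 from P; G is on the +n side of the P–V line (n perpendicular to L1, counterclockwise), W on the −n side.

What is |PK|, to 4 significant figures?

58.35

Tangency of A1 to both parallel lines with radius 17.7 puts G and W at P ± 17.7·n: G = (17.41, 3.165), W = (-17.41, -3.165). Equal radii place K and E the same way about V: K = V + 17.7·n = (27.36, -51.54), E = V − 17.7·n = (-7.473, -57.87). Then |PK| = |K − P| = 58.35.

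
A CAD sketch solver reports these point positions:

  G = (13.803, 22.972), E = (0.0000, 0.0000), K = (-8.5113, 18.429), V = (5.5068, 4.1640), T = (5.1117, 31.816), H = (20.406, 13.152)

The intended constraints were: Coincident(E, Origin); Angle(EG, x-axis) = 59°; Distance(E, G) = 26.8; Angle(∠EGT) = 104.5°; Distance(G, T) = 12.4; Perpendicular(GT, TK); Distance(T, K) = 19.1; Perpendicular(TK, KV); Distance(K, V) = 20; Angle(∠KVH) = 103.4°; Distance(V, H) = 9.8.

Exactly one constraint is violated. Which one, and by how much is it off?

Distance(V, H) = 9.8 — off by 7.60.

E = (0.00, 0.00) ✓; EG at 59.00° ✓; |EG| = 26.80 ✓; ∠EGT = 104.5° ✓; |GT| = 12.40 ✓; ∠(GT, TK) = 90.00° ✓; |TK| = 19.10 ✓; ∠(TK, KV) = 90.00° ✓; |KV| = 20.00 ✓; ∠KVH = 103.4° ✓; |VH| = 17.40 ✗.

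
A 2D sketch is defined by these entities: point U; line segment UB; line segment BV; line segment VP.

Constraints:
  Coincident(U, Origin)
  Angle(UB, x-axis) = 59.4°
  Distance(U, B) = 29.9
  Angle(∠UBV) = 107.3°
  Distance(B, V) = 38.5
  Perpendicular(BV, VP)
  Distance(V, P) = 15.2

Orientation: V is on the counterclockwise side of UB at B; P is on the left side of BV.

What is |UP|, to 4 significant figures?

49.24

U is at the origin; UB runs at 59.4° with length 29.9, so B = 29.9·(cos 59.4°, sin 59.4°) = (15.22, 25.74). ∠UBV = 107.3°, so BV runs at 59.4° + (180° − 107.3°) = 132.1° from the x-axis; with |BV| = 38.5, V = B + 38.5·(cos 132.1°, sin 132.1°) = (-10.59, 54.30). The perpendicularity gives VP at right angles to BV; with |VP| = 15.2 on the left of BV, P = V + 15.2·(-0.7420, -0.6704) = (-21.87, 44.11). Then |UP| = |P − U| = 49.24.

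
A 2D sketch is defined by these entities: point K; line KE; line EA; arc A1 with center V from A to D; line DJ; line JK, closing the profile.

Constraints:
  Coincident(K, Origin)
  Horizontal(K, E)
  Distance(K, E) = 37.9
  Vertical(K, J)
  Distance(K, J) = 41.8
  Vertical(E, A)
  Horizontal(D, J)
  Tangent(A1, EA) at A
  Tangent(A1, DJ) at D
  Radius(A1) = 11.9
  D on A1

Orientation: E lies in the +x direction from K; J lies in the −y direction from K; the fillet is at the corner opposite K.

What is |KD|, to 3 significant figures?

49.2

The virtual corner opposite K is at (37.9, -41.8). Since A1 is tangent to EA there, VA ⟂ EA and the tangent condition forces VD to be normal to DJ, with radius 11.9, so the center V sits 11.9 in from both sides at V = (26.0, -29.9). That places the tangent points at A = (37.9, -29.9) on EA and D = (26.0, -41.8) on DJ. Then |KD| = |D − K| = 49.2.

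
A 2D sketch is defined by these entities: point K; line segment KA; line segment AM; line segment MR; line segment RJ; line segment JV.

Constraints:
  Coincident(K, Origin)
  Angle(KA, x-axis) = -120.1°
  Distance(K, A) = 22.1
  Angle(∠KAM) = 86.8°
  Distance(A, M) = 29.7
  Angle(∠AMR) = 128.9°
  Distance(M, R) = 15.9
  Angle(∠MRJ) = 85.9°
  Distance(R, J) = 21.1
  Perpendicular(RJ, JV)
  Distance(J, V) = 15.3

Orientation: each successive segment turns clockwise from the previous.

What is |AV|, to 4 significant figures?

18.06

∠MRJ = 85.9° gives RJ at 1.500° from the x-axis; with |RJ| = 21.1, J = (-16.37, 13.56). RJ is perpendicular to JV, so JV runs at -88.50°; with |JV| = 15.3, V = (-15.97, -1.732). Then |AV| = |V − A| = 18.06.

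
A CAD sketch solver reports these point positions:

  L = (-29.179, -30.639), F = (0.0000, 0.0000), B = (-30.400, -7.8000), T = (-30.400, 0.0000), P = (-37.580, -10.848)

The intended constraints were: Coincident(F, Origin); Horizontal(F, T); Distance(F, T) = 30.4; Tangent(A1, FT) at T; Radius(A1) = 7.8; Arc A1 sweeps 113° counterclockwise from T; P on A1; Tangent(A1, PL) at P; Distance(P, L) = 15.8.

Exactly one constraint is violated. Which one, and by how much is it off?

Distance(P, L) = 15.8 — off by 5.70.

F = (0.00, 0.00) ✓; F.y = 0.00, T.y = 0.00 ✓; |FT| = 30.40 ✓; ∠(BT, TF) = 90.00° ✓; |BT| = 7.800 ✓; bearing(B→P) − bearing(B→T) = 113.0° ✓; |BP| = 7.800 ✓; ∠(BP, PL) = 90.00° ✓; |PL| = 21.50 ✗.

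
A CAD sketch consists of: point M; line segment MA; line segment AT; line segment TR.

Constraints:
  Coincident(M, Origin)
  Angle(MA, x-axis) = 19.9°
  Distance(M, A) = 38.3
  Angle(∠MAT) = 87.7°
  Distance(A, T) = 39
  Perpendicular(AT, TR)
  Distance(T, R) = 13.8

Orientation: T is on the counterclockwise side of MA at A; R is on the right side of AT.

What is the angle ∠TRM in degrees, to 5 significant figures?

35.734°

∠MAT = 87.7°, so AT runs at 19.9° + (180° − 87.7°) = 112.20° from the x-axis; with |AT| = 39.0, T = A + 39.0·(cos 112.20°, sin 112.20°) = (21.277, 49.145). AT is perpendicular to TR; with |TR| = 13.8 on the right of AT, R = T + 13.8·(0.92587, 0.37784) = (34.054, 54.360). Then cos ∠TRM = RT·RM / (|RT||RM|), giving 35.734°.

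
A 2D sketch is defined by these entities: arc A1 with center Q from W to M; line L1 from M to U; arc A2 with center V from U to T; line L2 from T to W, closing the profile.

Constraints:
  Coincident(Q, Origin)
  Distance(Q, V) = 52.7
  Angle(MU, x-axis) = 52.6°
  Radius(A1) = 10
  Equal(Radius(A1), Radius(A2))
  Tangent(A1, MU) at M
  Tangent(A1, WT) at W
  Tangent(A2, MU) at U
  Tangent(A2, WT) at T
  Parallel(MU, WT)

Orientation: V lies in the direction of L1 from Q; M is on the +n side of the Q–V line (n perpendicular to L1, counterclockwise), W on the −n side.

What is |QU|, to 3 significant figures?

53.6

Tangency of A1 to both parallel lines with radius 10.0 puts M and W at Q ± 10.0·n: M = (-7.94, 6.07), W = (7.94, -6.07). Equal radii place U and T the same way about V: U = V + 10.0·n = (24.1, 47.9), T = V − 10.0·n = (40.0, 35.8). Then |QU| = |U − Q| = 53.6.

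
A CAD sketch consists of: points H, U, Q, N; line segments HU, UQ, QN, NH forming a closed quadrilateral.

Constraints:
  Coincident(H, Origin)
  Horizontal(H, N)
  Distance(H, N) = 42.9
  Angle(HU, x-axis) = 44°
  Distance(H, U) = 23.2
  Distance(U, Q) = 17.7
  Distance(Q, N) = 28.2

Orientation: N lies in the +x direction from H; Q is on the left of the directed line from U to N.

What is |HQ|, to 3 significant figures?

40.7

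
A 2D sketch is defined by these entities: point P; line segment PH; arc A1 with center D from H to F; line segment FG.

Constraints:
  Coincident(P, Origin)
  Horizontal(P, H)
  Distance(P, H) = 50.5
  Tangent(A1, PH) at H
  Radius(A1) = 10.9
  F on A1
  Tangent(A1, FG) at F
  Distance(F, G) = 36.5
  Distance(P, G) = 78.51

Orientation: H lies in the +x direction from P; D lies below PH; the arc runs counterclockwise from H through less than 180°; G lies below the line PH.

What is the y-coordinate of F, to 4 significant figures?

-17.26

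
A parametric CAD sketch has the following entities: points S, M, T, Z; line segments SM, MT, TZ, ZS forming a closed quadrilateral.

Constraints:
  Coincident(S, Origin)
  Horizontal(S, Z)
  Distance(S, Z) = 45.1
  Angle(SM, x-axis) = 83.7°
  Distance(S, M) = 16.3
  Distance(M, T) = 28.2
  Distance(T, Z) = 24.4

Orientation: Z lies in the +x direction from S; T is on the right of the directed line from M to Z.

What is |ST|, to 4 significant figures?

21.54

S is at the origin; S and Z share the same y with |SZ| = 45.1 and Z in +x, so Z = (45.1, 0). SM runs at 83.7° with |SM| = 16.3, so M = (1.789, 16.20). T is determined by |MT| = 28.2 and |TZ| = 24.4 together: it lies at the intersection of circle(M, 28.2) and circle(Z, 24.4). With |MZ| = 46.24, the foot of the radical line on MZ is 25.28 from M and the perpendicular offset is √(28.2² − 25.28²) = 12.49. Taking the right-of-MZ solution: T = (21.09, -4.356).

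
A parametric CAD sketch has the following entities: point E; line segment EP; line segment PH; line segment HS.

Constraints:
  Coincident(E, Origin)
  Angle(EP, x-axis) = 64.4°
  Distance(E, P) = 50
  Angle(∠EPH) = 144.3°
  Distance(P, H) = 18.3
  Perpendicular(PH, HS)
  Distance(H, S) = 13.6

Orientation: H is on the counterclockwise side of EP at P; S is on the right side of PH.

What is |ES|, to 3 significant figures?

72.8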